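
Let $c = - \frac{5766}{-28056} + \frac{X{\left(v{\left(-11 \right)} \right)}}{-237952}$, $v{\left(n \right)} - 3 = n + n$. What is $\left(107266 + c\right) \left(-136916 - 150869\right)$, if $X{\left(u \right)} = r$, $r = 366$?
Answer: $- \frac{4293435475674518385}{139082944} \approx -3.087 \cdot 10^{10}$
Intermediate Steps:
$v{\left(n \right)} = 3 + 2 n$ ($v{\left(n \right)} = 3 + \left(n + n\right) = 3 + 2 n$)
$X{\left(u \right)} = 366$
$c = \frac{28370057}{139082944}$ ($c = - \frac{5766}{-28056} + \frac{366}{-237952} = \left(-5766\right) \left(- \frac{1}{28056}\right) + 366 \left(- \frac{1}{237952}\right) = \frac{961}{4676} - \frac{183}{118976} = \frac{28370057}{139082944} \approx 0.20398$)
$\left(107266 + c\right) \left(-136916 - 150869\right) = \left(107266 + \frac{28370057}{139082944}\right) \left(-136916 - 150869\right) = \frac{14918899441161}{139082944} \left(-287785\right) = - \frac{4293435475674518385}{139082944}$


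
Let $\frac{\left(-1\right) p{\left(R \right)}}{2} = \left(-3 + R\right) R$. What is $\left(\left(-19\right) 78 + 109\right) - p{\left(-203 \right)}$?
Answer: $82263$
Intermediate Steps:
$p{\left(R \right)} = - 2 R \left(-3 + R\right)$ ($p{\left(R \right)} = - 2 \left(-3 + R\right) R = - 2 R \left(-3 + R\right)$)
$\left(\left(-19\right) 78 + 109\right) - p{\left(-203 \right)} = \left(\left(-19\right) 78 + 109\right) - 2 \left(-203\right) \left(3 - -203\right) = \left(-1482 + 109\right) - 2 \left(-203\right) \left(3 + 203\right) = -1373 - 2 \left(-203\right) 206 = -1373 - -83636 = -1373 + 83636 = 82263$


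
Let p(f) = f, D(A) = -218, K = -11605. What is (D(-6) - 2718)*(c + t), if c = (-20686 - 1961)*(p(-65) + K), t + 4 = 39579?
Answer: -776073070840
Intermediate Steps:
t = 39575 (t = -4 + 39579 = 39575)
c = 264290490 (c = (-20686 - 1961)*(-65 - 11605) = -22647*(-11670) = 264290490)
(D(-6) - 2718)*(c + t) = (-218 - 2718)*(264290490 + 39575) = -2936*264330065 = -776073070840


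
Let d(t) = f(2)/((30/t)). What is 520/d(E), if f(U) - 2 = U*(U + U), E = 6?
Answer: 260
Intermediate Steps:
f(U) = 2 + 2*U² (f(U) = 2 + U*(U + U) = 2 + U*(2*U) = 2 + 2*U²)
d(t) = t/3 (d(t) = (2 + 2*2²)/((30/t)) = (2 + 2*4)*(t/30) = (2 + 8)*(t/30) = 10*(t/30) = t/3)
520/d(E) = 520/(((⅓)*6)) = 520/2 = 520*(½) = 260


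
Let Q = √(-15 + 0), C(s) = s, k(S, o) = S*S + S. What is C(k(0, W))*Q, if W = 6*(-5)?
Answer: 0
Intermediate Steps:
W = -30
k(S, o) = S + S² (k(S, o) = S² + S = S + S²)
Q = I*√15 (Q = √(-15) = I*√15 ≈ 3.873*I)
C(k(0, W))*Q = (0*(1 + 0))*(I*√15) = (0*1)*(I*√15) = 0*(I*√15) = 0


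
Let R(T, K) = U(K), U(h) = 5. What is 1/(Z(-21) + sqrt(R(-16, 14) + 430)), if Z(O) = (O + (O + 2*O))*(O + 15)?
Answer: 168/84527 - sqrt(435)/253581 ≈ 0.0019053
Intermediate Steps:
R(T, K) = 5
Z(O) = 4*O*(15 + O) (Z(O) = (O + 3*O)*(15 + O) = (4*O)*(15 + O) = 4*O*(15 + O))
1/(Z(-21) + sqrt(R(-16, 14) + 430)) = 1/(4*(-21)*(15 - 21) + sqrt(5 + 430)) = 1/(4*(-21)*(-6) + sqrt(435)) = 1/(504 + sqrt(435))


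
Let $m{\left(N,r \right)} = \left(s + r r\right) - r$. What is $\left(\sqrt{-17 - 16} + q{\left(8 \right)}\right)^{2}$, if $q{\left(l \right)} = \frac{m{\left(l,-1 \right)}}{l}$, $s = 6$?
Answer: $\left(1 + i \sqrt{33}\right)^{2} \approx -32.0 + 11.489 i$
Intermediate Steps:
$m{\left(N,r \right)} = 6 + r^{2} - r$ ($m{\left(N,r \right)} = \left(6 + r r\right) - r = \left(6 + r^{2}\right) - r = 6 + r^{2} - r$)
$q{\left(l \right)} = \frac{8}{l}$ ($q{\left(l \right)} = \frac{6 + \left(-1\right)^{2} - -1}{l} = \frac{6 + 1 + 1}{l} = \frac{8}{l}$)
$\left(\sqrt{-17 - 16} + q{\left(8 \right)}\right)^{2} = \left(\sqrt{-17 - 16} + \frac{8}{8}\right)^{2} = \left(\sqrt{-33} + 8 \cdot \frac{1}{8}\right)^{2} = \left(i \sqrt{33} + 1\right)^{2} = \left(1 + i \sqrt{33}\right)^{2}$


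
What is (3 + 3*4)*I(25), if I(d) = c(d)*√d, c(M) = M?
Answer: 1875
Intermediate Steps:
I(d) = d^(3/2) (I(d) = d*√d = d^(3/2))
(3 + 3*4)*I(25) = (3 + 3*4)*25^(3/2) = (3 + 12)*125 = 15*125 = 1875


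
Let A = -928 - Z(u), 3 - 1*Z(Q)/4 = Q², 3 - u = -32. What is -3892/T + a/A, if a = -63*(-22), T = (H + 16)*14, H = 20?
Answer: -1327/180 ≈ -7.3722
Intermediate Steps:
T = 504 (T = (20 + 16)*14 = 36*14 = 504)
u = 35 (u = 3 - 1*(-32) = 3 + 32 = 35)
Z(Q) = 12 - 4*Q²
A = 3960 (A = -928 - (12 - 4*35²) = -928 - (12 - 4*1225) = -928 - (12 - 4900) = -928 - 1*(-4888) = -928 + 4888 = 3960)
a = 1386
-3892/T + a/A = -3892/504 + 1386/3960 = -3892*1/504 + 1386*(1/3960) = -139/18 + 7/20 = -1327/180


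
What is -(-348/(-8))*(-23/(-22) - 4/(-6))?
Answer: -3277/44 ≈ -74.477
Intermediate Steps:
-(-348/(-8))*(-23/(-22) - 4/(-6)) = -(-348*(-1)/8)*(-23*(-1/22) - 4*(-1/6)) = -(-29*(-3/2))*(23/22 + 2/3) = -87*113/(2*66) = -1*3277/44 = -3277/44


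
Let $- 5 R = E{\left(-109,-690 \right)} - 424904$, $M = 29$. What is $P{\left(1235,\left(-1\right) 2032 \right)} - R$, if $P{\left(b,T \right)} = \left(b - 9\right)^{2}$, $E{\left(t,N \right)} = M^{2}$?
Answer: $\frac{7091317}{5} \approx 1.4183 \cdot 10^{6}$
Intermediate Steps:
$E{\left(t,N \right)} = 841$ ($E{\left(t,N \right)} = 29^{2} = 841$)
$P{\left(b,T \right)} = \left(-9 + b\right)^{2}$
$R = \frac{424063}{5}$ ($R = - \frac{841 - 424904}{5} = \left(- \frac{1}{5}\right) \left(-424063\right) = \frac{424063}{5} \approx 84813.0$)
$P{\left(1235,\left(-1\right) 2032 \right)} - R = \left(-9 + 1235\right)^{2} - \frac{424063}{5} = 1226^{2} - \frac{424063}{5} = 1503076 - \frac{424063}{5} = \frac{7091317}{5}$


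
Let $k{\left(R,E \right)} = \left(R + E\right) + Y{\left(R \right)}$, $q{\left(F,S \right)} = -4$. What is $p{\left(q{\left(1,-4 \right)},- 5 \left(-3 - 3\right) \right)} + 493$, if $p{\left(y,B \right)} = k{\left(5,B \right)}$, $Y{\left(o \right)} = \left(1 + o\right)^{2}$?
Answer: $564$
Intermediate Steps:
$k{\left(R,E \right)} = E + R + \left(1 + R\right)^{2}$ ($k{\left(R,E \right)} = \left(R + E\right) + \left(1 + R\right)^{2} = \left(E + R\right) + \left(1 + R\right)^{2} = E + R + \left(1 + R\right)^{2}$)
$p{\left(y,B \right)} = 41 + B$ ($p{\left(y,B \right)} = B + 5 + \left(1 + 5\right)^{2} = B + 5 + 6^{2} = B + 5 + 36 = 41 + B$)
$p{\left(q{\left(1,-4 \right)},- 5 \left(-3 - 3\right) \right)} + 493 = \left(41 - 5 \left(-3 - 3\right)\right) + 493 = \left(41 - -30\right) + 493 = \left(41 + 30\right) + 493 = 71 + 493 = 564$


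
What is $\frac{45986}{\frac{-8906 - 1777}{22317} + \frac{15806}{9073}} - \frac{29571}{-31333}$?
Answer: $\frac{2261704635699859}{62135438311} \approx 36400.0$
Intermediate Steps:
$\frac{45986}{\frac{-8906 - 1777}{22317} + \frac{15806}{9073}} - \frac{29571}{-31333} = \frac{45986}{\left(-8906 - 1777\right) \frac{1}{22317} + 15806 \cdot \frac{1}{9073}} - - \frac{29571}{31333} = \frac{45986}{\left(-10683\right) \frac{1}{22317} + \frac{15806}{9073}} + \frac{29571}{31333} = \frac{45986}{- \frac{3561}{7439} + \frac{15806}{9073}} + \frac{29571}{31333} = \frac{45986}{\frac{1983067}{1569629}} + \frac{29571}{31333} = 45986 \cdot \frac{1569629}{1983067} + \frac{29571}{31333} = \frac{72180959194}{1983067} + \frac{29571}{31333} = \frac{2261704635699859}{62135438311}$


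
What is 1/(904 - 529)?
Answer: 1/375 ≈ 0.0026667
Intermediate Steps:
1/(904 - 529) = 1/375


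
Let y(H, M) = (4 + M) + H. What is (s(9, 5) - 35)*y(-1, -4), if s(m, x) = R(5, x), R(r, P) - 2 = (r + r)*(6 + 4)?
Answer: -67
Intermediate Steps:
R(r, P) = 2 + 20*r (R(r, P) = 2 + (r + r)*(6 + 4) = 2 + (2*r)*10 = 2 + 20*r)
y(H, M) = 4 + H + M
s(m, x) = 102 (s(m, x) = 2 + 20*5 = 2 + 100 = 102)
(s(9, 5) - 35)*y(-1, -4) = (102 - 35)*(4 - 1 - 4) = 67*(-1) = -67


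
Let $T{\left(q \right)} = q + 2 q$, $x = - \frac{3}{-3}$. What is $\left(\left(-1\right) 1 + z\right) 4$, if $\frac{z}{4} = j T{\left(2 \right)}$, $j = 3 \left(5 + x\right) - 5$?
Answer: $1244$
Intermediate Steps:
$x = 1$ ($x = \left(-3\right) \left(- \frac{1}{3}\right) = 1$)
$T{\left(q \right)} = 3 q$
$j = 13$ ($j = 3 \left(5 + 1\right) - 5 = 3 \cdot 6 - 5 = 18 - 5 = 13$)
$z = 312$ ($z = 4 \cdot 13 \cdot 3 \cdot 2 = 4 \cdot 13 \cdot 6 = 4 \cdot 78 = 312$)
$\left(\left(-1\right) 1 + z\right) 4 = \left(\left(-1\right) 1 + 312\right) 4 = \left(-1 + 312\right) 4 = 311 \cdot 4 = 1244$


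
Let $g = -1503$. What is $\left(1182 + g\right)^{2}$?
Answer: $103041$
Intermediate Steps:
$\left(1182 + g\right)^{2} = \left(1182 - 1503\right)^{2} = \left(-321\right)^{2} = 103041$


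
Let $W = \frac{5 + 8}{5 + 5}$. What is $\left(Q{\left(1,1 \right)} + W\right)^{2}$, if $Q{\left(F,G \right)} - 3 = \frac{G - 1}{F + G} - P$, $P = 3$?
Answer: $\frac{169}{100} \approx 1.69$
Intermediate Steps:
$W = \frac{13}{10} \approx 1.3$
$Q{\left(F,G \right)} = \frac{-1 + G}{F + G}$ ($Q{\left(F,G \right)} = 3 + \left(\frac{G - 1}{F + G} - 3\right) = 3 - \left(3 - \frac{-1 + G}{F + G}\right) = \frac{-1 + G}{F + G}$)
$\left(Q{\left(1,1 \right)} + W\right)^{2} = \left(\frac{-1 + 1}{1 + 1} + \frac{13}{10}\right)^{2} = \left(\frac{1}{2} \cdot 0 + \frac{13}{10}\right)^{2} = \left(0 + \frac{13}{10}\right)^{2} = \left(\frac{13}{10}\right)^{2} = \frac{169}{100}$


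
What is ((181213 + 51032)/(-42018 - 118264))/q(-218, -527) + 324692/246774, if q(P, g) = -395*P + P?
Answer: 2234979235888409/1698661616289528 ≈ 1.3157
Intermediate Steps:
q(P, g) = -394*P
((181213 + 51032)/(-42018 - 118264))/q(-218, -527) + 324692/246774 = ((181213 + 51032)/(-42018 - 118264))/((-394*(-218))) + 324692/246774 = (232245/(-160282))/85892 + 324692*(1/246774) = (232245*(-1/160282))*(1/85892) + 162346/123387 = -232245/160282*1/85892 + 162346/123387 = -232245/13766941544 + 162346/123387 = 2234979235888409/1698661616289528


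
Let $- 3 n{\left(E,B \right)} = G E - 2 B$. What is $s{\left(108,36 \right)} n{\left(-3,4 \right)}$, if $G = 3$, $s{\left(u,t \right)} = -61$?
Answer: $- \frac{1037}{3} \approx -345.67$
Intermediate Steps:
$n{\left(E,B \right)} = - E + \frac{2 B}{3}$ ($n{\left(E,B \right)} = - \frac{3 E - 2 B}{3} = - \frac{- 2 B + 3 E}{3} = - E + \frac{2 B}{3}$)
$s{\left(108,36 \right)} n{\left(-3,4 \right)} = - 61 \left(\left(-1\right) \left(-3\right) + \frac{2}{3} \cdot 4\right) = - 61 \left(3 + \frac{8}{3}\right) = \left(-61\right) \frac{17}{3} = - \frac{1037}{3}$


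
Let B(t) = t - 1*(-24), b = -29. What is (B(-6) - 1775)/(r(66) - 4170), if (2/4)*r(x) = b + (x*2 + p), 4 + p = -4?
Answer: 1757/3980 ≈ 0.44146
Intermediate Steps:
p = -8 (p = -4 - 4 = -8)
r(x) = -74 + 4*x (r(x) = 2*(-29 + (x*2 - 8)) = 2*(-29 + (2*x - 8)) = 2*(-29 + (-8 + 2*x)) = 2*(-37 + 2*x) = -74 + 4*x)
B(t) = 24 + t (B(t) = t + 24 = 24 + t)
(B(-6) - 1775)/(r(66) - 4170) = ((24 - 6) - 1775)/((-74 + 4*66) - 4170) = (18 - 1775)/((-74 + 264) - 4170) = -1757/(190 - 4170) = -1757/(-3980) = -1757*(-1/3980) = 1757/3980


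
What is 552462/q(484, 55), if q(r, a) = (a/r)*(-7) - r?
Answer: -24308328/21331 ≈ -1139.6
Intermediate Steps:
q(r, a) = -r - 7*a/r (q(r, a) = -7*a/r - r = -r - 7*a/r)
552462/q(484, 55) = 552462/(-1*484 - 7*55/484) = 552462/(-484 - 7*55*1/484) = 552462/(-484 - 35/44) = 552462/(-21331/44) = 552462*(-44/21331) = -24308328/21331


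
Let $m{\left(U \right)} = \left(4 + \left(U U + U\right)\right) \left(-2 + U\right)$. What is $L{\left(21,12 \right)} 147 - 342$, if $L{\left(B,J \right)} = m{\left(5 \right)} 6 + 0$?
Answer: $89622$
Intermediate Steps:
$m{\left(U \right)} = \left(-2 + U\right) \left(4 + U + U^{2}\right)$ ($m{\left(U \right)} = \left(4 + \left(U^{2} + U\right)\right) \left(-2 + U\right) = \left(4 + \left(U + U^{2}\right)\right) \left(-2 + U\right) = \left(4 + U + U^{2}\right) \left(-2 + U\right) = \left(-2 + U\right) \left(4 + U + U^{2}\right)$)
$L{\left(B,J \right)} = 612$ ($L{\left(B,J \right)} = \left(-8 + 5^{3} - 5^{2} + 2 \cdot 5\right) 6 + 0 = \left(-8 + 125 - 25 + 10\right) 6 + 0 = 102 \cdot 6 + 0 = 612 + 0 = 612$)
$L{\left(21,12 \right)} 147 - 342 = 612 \cdot 147 - 342 = 89964 - 342 = 89622$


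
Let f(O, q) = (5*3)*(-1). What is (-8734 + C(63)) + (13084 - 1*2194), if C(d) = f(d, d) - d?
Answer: 2078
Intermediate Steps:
f(O, q) = -15 (f(O, q) = 15*(-1) = -15)
C(d) = -15 - d
(-8734 + C(63)) + (13084 - 1*2194) = (-8734 + (-15 - 1*63)) + (13084 - 1*2194) = (-8734 + (-15 - 63)) + (13084 - 2194) = (-8734 - 78) + 10890 = -8812 + 10890 = 2078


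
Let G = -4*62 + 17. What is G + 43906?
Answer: 43675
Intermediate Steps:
G = -231 (G = -248 + 17 = -231)
G + 43906 = -231 + 43906 = 43675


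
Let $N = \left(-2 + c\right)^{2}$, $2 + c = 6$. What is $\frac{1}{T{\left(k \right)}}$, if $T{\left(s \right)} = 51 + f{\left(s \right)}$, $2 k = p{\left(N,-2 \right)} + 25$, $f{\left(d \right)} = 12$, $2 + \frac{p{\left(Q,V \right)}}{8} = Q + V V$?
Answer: $\frac{1}{63} \approx 0.015873$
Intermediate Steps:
$c = 4$ ($c = -2 + 6 = 4$)
$N = 4$ ($N = \left(-2 + 4\right)^{2} = 2^{2} = 4$)
$p{\left(Q,V \right)} = -16 + 8 Q + 8 V^{2}$ ($p{\left(Q,V \right)} = -16 + 8 \left(Q + V V\right) = -16 + 8 \left(Q + V^{2}\right) = -16 + \left(8 Q + 8 V^{2}\right) = -16 + 8 Q + 8 V^{2}$)
$k = \frac{73}{2}$ ($k = \frac{\left(-16 + 8 \cdot 4 + 8 \left(-2\right)^{2}\right) + 25}{2} = \frac{\left(-16 + 32 + 8 \cdot 4\right) + 25}{2} = \frac{\left(-16 + 32 + 32\right) + 25}{2} = \frac{48 + 25}{2} = \frac{1}{2} \cdot 73 = \frac{73}{2} \approx 36.5$)
$T{\left(s \right)} = 63$ ($T{\left(s \right)} = 51 + 12 = 63$)
$\frac{1}{T{\left(k \right)}} = \frac{1}{63}$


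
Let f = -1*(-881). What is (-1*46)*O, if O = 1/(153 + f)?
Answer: -23/517 ≈ -0.044487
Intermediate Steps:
f = 881
O = 1/1034 (O = 1/(153 + 881) = 1/1034 ≈ 0.00096712)
(-1*46)*O = -1*46*(1/1034) = -46*1/1034 = -23/517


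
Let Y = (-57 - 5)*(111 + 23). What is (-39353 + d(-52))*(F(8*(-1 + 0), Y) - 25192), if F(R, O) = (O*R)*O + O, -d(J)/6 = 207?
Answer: 22417225245140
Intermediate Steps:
d(J) = -1242 (d(J) = -6*207 = -1242)
Y = -8308 (Y = -62*134 = -8308)
F(R, O) = O + R*O² (F(R, O) = R*O² + O = O + R*O²)
(-39353 + d(-52))*(F(8*(-1 + 0), Y) - 25192) = (-39353 - 1242)*(-8308*(1 - 66464*(-1 + 0)) - 25192) = -40595*(-8308*(1 - 66464*(-1)) - 25192) = -40595*(-8308*(1 - 8308*(-8)) - 25192) = -40595*(-8308*(1 + 66464) - 25192) = -40595*(-8308*66465 - 25192) = -40595*(-552191220 - 25192) = -40595*(-552216412) = 22417225245140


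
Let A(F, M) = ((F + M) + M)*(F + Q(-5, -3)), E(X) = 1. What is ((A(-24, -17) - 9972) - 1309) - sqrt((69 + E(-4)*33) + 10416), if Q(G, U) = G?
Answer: -9599 - sqrt(10518) ≈ -9701.6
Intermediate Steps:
A(F, M) = (-5 + F)*(F + 2*M) (A(F, M) = ((F + M) + M)*(F - 5) = (F + 2*M)*(-5 + F) = (-5 + F)*(F + 2*M))
((A(-24, -17) - 9972) - 1309) - sqrt((69 + E(-4)*33) + 10416) = ((((-24)**2 - 10*(-17) - 5*(-24) + 2*(-24)*(-17)) - 9972) - 1309) - sqrt((69 + 1*33) + 10416) = (((576 + 170 + 120 + 816) - 9972) - 1309) - sqrt((69 + 33) + 10416) = ((1682 - 9972) - 1309) - sqrt(102 + 10416) = (-8290 - 1309) - sqrt(10518) = -9599 - sqrt(10518)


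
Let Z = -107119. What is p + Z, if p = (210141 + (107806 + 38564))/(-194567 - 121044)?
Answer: -33808291220/315611 ≈ -1.0712e+5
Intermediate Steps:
p = -356511/315611 (p = (210141 + 146370)/(-315611) = 356511*(-1/315611) = -356511/315611 ≈ -1.1296)
p + Z = -356511/315611 - 107119 = -33808291220/315611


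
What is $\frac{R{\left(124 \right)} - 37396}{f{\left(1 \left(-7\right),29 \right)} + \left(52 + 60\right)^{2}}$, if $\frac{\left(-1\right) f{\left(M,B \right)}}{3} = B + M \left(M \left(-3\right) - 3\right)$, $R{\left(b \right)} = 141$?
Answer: $- \frac{7451}{2567} \approx -2.9026$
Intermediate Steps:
$f{\left(M,B \right)} = - 3 B - 3 M \left(-3 - 3 M\right)$ ($f{\left(M,B \right)} = - 3 \left(B + M \left(M \left(-3\right) - 3\right)\right) = - 3 \left(B + M \left(- 3 M - 3\right)\right) = - 3 \left(B + M \left(-3 - 3 M\right)\right) = - 3 B - 3 M \left(-3 - 3 M\right)$)
$\frac{R{\left(124 \right)} - 37396}{f{\left(1 \left(-7\right),29 \right)} + \left(52 + 60\right)^{2}} = \frac{141 - 37396}{\left(\left(-3\right) 29 + 9 \cdot 1 \left(-7\right) + 9 \left(1 \left(-7\right)\right)^{2}\right) + \left(52 + 60\right)^{2}} = - \frac{37255}{\left(-87 + 9 \left(-7\right) + 9 \left(-7\right)^{2}\right) + 112^{2}} = - \frac{37255}{\left(-87 - 63 + 9 \cdot 49\right) + 12544} = - \frac{37255}{\left(-87 - 63 + 441\right) + 12544} = - \frac{37255}{291 + 12544} = - \frac{37255}{12835} = \left(-37255\right) \frac{1}{12835} = - \frac{7451}{2567}$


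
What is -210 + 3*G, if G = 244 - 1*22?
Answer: 456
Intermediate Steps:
G = 222 (G = 244 - 22 = 222)
-210 + 3*G = -210 + 3*222 = -210 + 666 = 456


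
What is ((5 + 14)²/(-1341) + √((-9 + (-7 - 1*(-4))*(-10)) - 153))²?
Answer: (-361 + 2682*I*√33)²/1798281 ≈ -131.93 - 6.1858*I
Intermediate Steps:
((5 + 14)²/(-1341) + √((-9 + (-7 - 1*(-4))*(-10)) - 153))² = (19²*(-1/1341) + √((-9 + (-7 + 4)*(-10)) - 153))² = (361*(-1/1341) + √((-9 - 3*(-10)) - 153))² = (-361/1341 + √((-9 + 30) - 153))² = (-361/1341 + √(21 - 153))² = (-361/1341 + √(-132))² = (-361/1341 + 2*I*√33)²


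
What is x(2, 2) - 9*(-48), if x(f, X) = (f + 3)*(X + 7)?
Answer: 477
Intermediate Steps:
x(f, X) = (3 + f)*(7 + X)
x(2, 2) - 9*(-48) = (21 + 3*2 + 7*2 + 2*2) - 9*(-48) = (21 + 6 + 14 + 4) + 432 = 45 + 432 = 477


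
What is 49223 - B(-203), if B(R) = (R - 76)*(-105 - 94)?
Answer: -6298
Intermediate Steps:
B(R) = 15124 - 199*R (B(R) = (-76 + R)*(-199) = 15124 - 199*R)
49223 - B(-203) = 49223 - (15124 - 199*(-203)) = 49223 - (15124 + 40397) = 49223 - 1*55521 = 49223 - 55521 = -6298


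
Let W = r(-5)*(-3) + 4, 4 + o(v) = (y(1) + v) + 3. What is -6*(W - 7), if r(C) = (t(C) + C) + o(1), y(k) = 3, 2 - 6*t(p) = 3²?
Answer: -39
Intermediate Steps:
t(p) = -7/6 (t(p) = ⅓ - ⅙*3² = ⅓ - ⅙*9 = ⅓ - 3/2 = -7/6)
o(v) = 2 + v (o(v) = -4 + ((3 + v) + 3) = -4 + (6 + v) = 2 + v)
r(C) = 11/6 + C (r(C) = (-7/6 + C) + (2 + 1) = (-7/6 + C) + 3 = 11/6 + C)
W = 27/2 (W = (11/6 - 5)*(-3) + 4 = -19/6*(-3) + 4 = 19/2 + 4 = 27/2 ≈ 13.500)
-6*(W - 7) = -6*(27/2 - 7) = -6*13/2 = -39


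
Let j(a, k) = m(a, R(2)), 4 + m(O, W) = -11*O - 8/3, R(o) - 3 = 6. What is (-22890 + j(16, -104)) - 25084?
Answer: -144470/3 ≈ -48157.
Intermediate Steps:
R(o) = 9 (R(o) = 3 + 6 = 9)
m(O, W) = -20/3 - 11*O (m(O, W) = -4 + (-11*O - 8/3) = -4 + (-8/3 - 11*O) = -20/3 - 11*O)
j(a, k) = -20/3 - 11*a
(-22890 + j(16, -104)) - 25084 = (-22890 + (-20/3 - 11*16)) - 25084 = (-22890 + (-20/3 - 176)) - 25084 = (-22890 - 548/3) - 25084 = -69218/3 - 25084 = -144470/3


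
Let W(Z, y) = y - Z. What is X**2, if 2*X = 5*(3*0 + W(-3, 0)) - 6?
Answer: 81/4 ≈ 20.250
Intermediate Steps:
X = 9/2 (X = (5*(3*0 + (0 - 1*(-3))) - 6)/2 = (5*(0 + (0 + 3)) - 6)/2 = (5*(0 + 3) - 6)/2 = (5*3 - 6)/2 = (15 - 6)/2 = (1/2)*9 = 9/2 ≈ 4.5000)
X**2 = (9/2)**2 = 81/4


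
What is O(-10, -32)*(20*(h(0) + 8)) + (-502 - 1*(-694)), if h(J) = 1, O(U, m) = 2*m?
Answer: -11328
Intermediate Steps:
O(-10, -32)*(20*(h(0) + 8)) + (-502 - 1*(-694)) = (2*(-32))*(20*(1 + 8)) + (-502 - 1*(-694)) = -1280*9 + (-502 + 694) = -64*180 + 192 = -11520 + 192 = -11328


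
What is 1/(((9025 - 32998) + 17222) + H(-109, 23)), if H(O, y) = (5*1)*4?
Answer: -1/6731 ≈ -0.00014857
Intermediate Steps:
H(O, y) = 20 (H(O, y) = 5*4 = 20)
1/(((9025 - 32998) + 17222) + H(-109, 23)) = 1/(((9025 - 32998) + 17222) + 20) = 1/((-23973 + 17222) + 20) = 1/(-6751 + 20) = 1/(-6731) = -1/6731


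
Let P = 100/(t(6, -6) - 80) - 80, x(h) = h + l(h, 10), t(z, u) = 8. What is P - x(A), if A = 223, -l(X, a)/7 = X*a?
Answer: 275501/18 ≈ 15306.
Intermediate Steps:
l(X, a) = -7*X*a
x(h) = -69*h (x(h) = h - 7*h*10 = h - 70*h = -69*h)
P = -1465/18 (P = 100/(8 - 80) - 80 = 100/(-72) - 80 = 100*(-1/72) - 80 = -25/18 - 80 = -1465/18 ≈ -81.389)
P - x(A) = -1465/18 - (-69)*223 = -1465/18 - 1*(-15387) = -1465/18 + 15387 = 275501/18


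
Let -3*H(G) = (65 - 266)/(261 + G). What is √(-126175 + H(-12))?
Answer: 2*I*√1955739873/249 ≈ 355.21*I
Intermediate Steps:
H(G) = 67/(261 + G) (H(G) = -(65 - 266)/(3*(261 + G)) = -(-67)/(261 + G) = 67/(261 + G))
√(-126175 + H(-12)) = √(-126175 + 67/(261 - 12)) = √(-126175 + 67/249) = √(-31417508/249) = 2*I*√1955739873/249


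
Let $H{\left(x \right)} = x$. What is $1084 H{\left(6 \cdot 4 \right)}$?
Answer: $26016$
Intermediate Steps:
$1084 H{\left(6 \cdot 4 \right)} = 1084 \cdot 6 \cdot 4 = 1084 \cdot 24 = 26016$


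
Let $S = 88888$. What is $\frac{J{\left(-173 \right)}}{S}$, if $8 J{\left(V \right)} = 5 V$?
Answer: $- \frac{865}{711104} \approx -0.0012164$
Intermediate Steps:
$J{\left(V \right)} = \frac{5 V}{8}$
$\frac{J{\left(-173 \right)}}{S} = \frac{\frac{5}{8} \left(-173\right)}{88888} = \left(- \frac{865}{8}\right) \frac{1}{88888} = - \frac{865}{711104}$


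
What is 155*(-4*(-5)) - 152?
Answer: 2948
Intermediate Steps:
155*(-4*(-5)) - 152 = 155*20 - 152 = 3100 - 152 = 2948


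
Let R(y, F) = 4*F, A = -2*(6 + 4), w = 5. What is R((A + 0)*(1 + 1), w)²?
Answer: 400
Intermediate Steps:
A = -20 (A = -2*10 = -20)
R((A + 0)*(1 + 1), w)² = (4*5)² = 20² = 400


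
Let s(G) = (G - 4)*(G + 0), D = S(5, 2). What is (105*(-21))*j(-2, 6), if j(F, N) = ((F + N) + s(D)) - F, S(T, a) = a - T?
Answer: -59535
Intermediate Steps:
D = -3 (D = 2 - 1*5 = 2 - 5 = -3)
s(G) = G*(-4 + G) (s(G) = (-4 + G)*G = G*(-4 + G))
j(F, N) = 21 + N (j(F, N) = ((F + N) - 3*(-4 - 3)) - F = ((F + N) - 3*(-7)) - F = ((F + N) + 21) - F = (21 + F + N) - F = 21 + N)
(105*(-21))*j(-2, 6) = (105*(-21))*(21 + 6) = -2205*27 = -59535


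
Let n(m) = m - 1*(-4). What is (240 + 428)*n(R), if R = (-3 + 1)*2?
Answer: 0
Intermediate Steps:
R = -4 (R = -2*2 = -4)
n(m) = 4 + m (n(m) = m + 4 = 4 + m)
(240 + 428)*n(R) = (240 + 428)*(4 - 4) = 668*0 = 0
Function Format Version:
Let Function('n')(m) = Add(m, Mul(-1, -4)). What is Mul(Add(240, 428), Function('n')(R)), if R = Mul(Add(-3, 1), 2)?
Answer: 0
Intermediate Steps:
R = -4 (R = Mul(-2, 2) = -4)
Function('n')(m) = Add(4, m) (Function('n')(m) = Add(m, 4) = Add(4, m))
Mul(Add(240, 428), Function('n')(R)) = Mul(Add(240, 428), Add(4, -4)) = Mul(668, 0) = 0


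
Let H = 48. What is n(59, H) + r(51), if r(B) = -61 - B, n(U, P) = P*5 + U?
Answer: 187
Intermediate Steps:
n(U, P) = U + 5*P (n(U, P) = 5*P + U = U + 5*P)
n(59, H) + r(51) = (59 + 5*48) + (-61 - 1*51) = (59 + 240) + (-61 - 51) = 299 - 112 = 187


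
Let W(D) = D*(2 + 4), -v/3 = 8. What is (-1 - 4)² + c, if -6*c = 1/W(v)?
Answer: 21601/864 ≈ 25.001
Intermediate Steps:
v = -24 (v = -3*8 = -24)
W(D) = 6*D (W(D) = D*6 = 6*D)
c = 1/864 (c = -1/(6*(6*(-24))) = -⅙/(-144) = -⅙*(-1/144) = 1/864 ≈ 0.0011574)
(-1 - 4)² + c = (-1 - 4)² + 1/864 = (-5)² + 1/864 = 25 + 1/864 = 21601/864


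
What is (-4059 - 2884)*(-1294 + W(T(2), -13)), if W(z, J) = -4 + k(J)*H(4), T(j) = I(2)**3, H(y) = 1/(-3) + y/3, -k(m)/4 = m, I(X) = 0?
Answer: 8650978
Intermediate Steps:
k(m) = -4*m
H(y) = -1/3 + y/3 (H(y) = 1*(-1/3) + y*(1/3) = -1/3 + y/3)
T(j) = 0 (T(j) = 0**3 = 0)
W(z, J) = -4 - 4*J (W(z, J) = -4 + (-4*J)*(-1/3 + (1/3)*4) = -4 + (-4*J)*(-1/3 + 4/3) = -4 - 4*J*1 = -4 - 4*J)
(-4059 - 2884)*(-1294 + W(T(2), -13)) = (-4059 - 2884)*(-1294 + (-4 - 4*(-13))) = -6943*(-1294 + (-4 + 52)) = -6943*(-1294 + 48) = -6943*(-1246) = 8650978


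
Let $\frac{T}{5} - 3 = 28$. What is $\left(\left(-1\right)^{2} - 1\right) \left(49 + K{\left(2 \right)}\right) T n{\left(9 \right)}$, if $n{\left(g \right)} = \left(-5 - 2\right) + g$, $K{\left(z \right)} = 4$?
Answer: $0$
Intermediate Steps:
$T = 155$ ($T = 15 + 5 \cdot 28 = 15 + 140 = 155$)
$n{\left(g \right)} = -7 + g$
$\left(\left(-1\right)^{2} - 1\right) \left(49 + K{\left(2 \right)}\right) T n{\left(9 \right)} = \left(\left(-1\right)^{2} - 1\right) \left(49 + 4\right) 155 \left(-7 + 9\right) = \left(1 - 1\right) 53 \cdot 155 \cdot 2 = 0 \cdot 53 \cdot 155 \cdot 2 = 0 \cdot 155 \cdot 2 = 0 \cdot 2 = 0$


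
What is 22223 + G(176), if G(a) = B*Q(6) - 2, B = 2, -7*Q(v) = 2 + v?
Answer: 155531/7 ≈ 22219.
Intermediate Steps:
Q(v) = -2/7 - v/7 (Q(v) = -(2 + v)/7 = -2/7 - v/7)
G(a) = -30/7 (G(a) = 2*(-2/7 - 1/7*6) - 2 = 2*(-2/7 - 6/7) - 2 = 2*(-8/7) - 2 = -16/7 - 2 = -30/7)
22223 + G(176) = 22223 - 30/7 = 155531/7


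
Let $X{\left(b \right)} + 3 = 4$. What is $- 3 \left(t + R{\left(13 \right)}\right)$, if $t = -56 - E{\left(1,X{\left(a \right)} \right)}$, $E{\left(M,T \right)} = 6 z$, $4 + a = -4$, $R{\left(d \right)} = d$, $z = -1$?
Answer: $111$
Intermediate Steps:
$a = -8$ ($a = -4 - 4 = -8$)
$X{\left(b \right)} = 1$ ($X{\left(b \right)} = -3 + 4 = 1$)
$E{\left(M,T \right)} = -6$ ($E{\left(M,T \right)} = 6 \left(-1\right) = -6$)
$t = -50$ ($t = -56 - -6 = -56 + 6 = -50$)
$- 3 \left(t + R{\left(13 \right)}\right) = - 3 \left(-50 + 13\right) = \left(-3\right) \left(-37\right) = 111$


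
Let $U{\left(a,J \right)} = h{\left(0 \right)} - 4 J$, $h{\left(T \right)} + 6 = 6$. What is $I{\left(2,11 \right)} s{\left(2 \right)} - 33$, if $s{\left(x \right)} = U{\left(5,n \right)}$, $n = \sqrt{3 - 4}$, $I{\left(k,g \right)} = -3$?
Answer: $-33 + 12 i \approx -33.0 + 12.0 i$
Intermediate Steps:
$h{\left(T \right)} = 0$ ($h{\left(T \right)} = -6 + 6 = 0$)
$n = i$ ($n = \sqrt{-1} = i \approx 1.0 i$)
$U{\left(a,J \right)} = - 4 J$ ($U{\left(a,J \right)} = 0 - 4 J = - 4 J$)
$s{\left(x \right)} = - 4 i$
$I{\left(2,11 \right)} s{\left(2 \right)} - 33 = - 3 \left(- 4 i\right) - 33 = 12 i - 33 = -33 + 12 i$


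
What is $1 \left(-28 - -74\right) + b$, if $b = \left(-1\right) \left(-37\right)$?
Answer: $83$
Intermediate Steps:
$b = 37$
$1 \left(-28 - -74\right) + b = 1 \left(-28 - -74\right) + 37 = 1 \left(-28 + 74\right) + 37 = 1 \cdot 46 + 37 = 46 + 37 = 83$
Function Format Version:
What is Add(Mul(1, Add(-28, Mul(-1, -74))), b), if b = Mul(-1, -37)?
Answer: 83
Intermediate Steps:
b = 37
Add(Mul(1, Add(-28, Mul(-1, -74))), b) = Add(Mul(1, Add(-28, Mul(-1, -74))), 37) = Add(Mul(1, Add(-28, 74)), 37) = Add(Mul(1, 46), 37) = Add(46, 37) = 83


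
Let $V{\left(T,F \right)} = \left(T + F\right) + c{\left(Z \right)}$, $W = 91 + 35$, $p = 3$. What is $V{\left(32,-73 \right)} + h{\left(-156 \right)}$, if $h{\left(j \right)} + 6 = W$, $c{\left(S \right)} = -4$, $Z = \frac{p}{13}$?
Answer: $75$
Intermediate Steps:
$Z = \frac{3}{13} \approx 0.23077$
$W = 126$
$h{\left(j \right)} = 120$ ($h{\left(j \right)} = -6 + 126 = 120$)
$V{\left(T,F \right)} = -4 + F + T$ ($V{\left(T,F \right)} = \left(T + F\right) - 4 = \left(F + T\right) - 4 = -4 + F + T$)
$V{\left(32,-73 \right)} + h{\left(-156 \right)} = \left(-4 - 73 + 32\right) + 120 = -45 + 120 = 75$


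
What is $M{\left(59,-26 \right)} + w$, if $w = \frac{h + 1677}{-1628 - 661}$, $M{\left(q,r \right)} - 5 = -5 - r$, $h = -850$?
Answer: $\frac{58687}{2289} \approx 25.639$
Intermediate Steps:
$M{\left(q,r \right)} = - r$ ($M{\left(q,r \right)} = 5 - \left(5 + r\right) = - r$)
$w = - \frac{827}{2289}$ ($w = \frac{-850 + 1677}{-1628 - 661} = \frac{827}{-2289} = 827 \left(- \frac{1}{2289}\right) = - \frac{827}{2289} \approx -0.36129$)
$M{\left(59,-26 \right)} + w = \left(-1\right) \left(-26\right) - \frac{827}{2289} = 26 - \frac{827}{2289} = \frac{58687}{2289}$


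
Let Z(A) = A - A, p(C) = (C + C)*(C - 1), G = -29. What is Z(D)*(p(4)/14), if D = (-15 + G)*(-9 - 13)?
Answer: 0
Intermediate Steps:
p(C) = 2*C*(-1 + C) (p(C) = (2*C)*(-1 + C) = 2*C*(-1 + C))
D = 968 (D = (-15 - 29)*(-9 - 13) = -44*(-22) = 968)
Z(A) = 0
Z(D)*(p(4)/14) = 0*((2*4*(-1 + 4))/14) = 0*((2*4*3)*(1/14)) = 0*(24*(1/14)) = 0*(12/7) = 0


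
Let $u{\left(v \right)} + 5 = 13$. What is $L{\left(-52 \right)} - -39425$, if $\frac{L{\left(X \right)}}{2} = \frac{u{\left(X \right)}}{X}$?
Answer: $\frac{512521}{13} \approx 39425.0$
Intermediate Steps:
$u{\left(v \right)} = 8$ ($u{\left(v \right)} = -5 + 13 = 8$)
$L{\left(X \right)} = \frac{16}{X}$ ($L{\left(X \right)} = 2 \frac{8}{X} = \frac{16}{X}$)
$L{\left(-52 \right)} - -39425 = \frac{16}{-52} - -39425 = 16 \left(- \frac{1}{52}\right) + 39425 = - \frac{4}{13} + 39425 = \frac{512521}{13}$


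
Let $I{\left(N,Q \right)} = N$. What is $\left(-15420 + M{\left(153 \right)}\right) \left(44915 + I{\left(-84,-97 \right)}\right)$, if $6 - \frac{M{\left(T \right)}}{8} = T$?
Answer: $-744015276$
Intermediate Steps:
$M{\left(T \right)} = 48 - 8 T$
$\left(-15420 + M{\left(153 \right)}\right) \left(44915 + I{\left(-84,-97 \right)}\right) = \left(-15420 + \left(48 - 1224\right)\right) \left(44915 - 84\right) = \left(-15420 + \left(48 - 1224\right)\right) 44831 = \left(-15420 - 1176\right) 44831 = \left(-16596\right) 44831 = -744015276$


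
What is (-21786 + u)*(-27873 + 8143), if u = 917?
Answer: 411745370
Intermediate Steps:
(-21786 + u)*(-27873 + 8143) = (-21786 + 917)*(-27873 + 8143) = -20869*(-19730) = 411745370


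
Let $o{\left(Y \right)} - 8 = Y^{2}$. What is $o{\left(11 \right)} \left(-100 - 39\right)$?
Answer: $-17931$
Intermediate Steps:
$o{\left(Y \right)} = 8 + Y^{2}$
$o{\left(11 \right)} \left(-100 - 39\right) = \left(8 + 11^{2}\right) \left(-100 - 39\right) = \left(8 + 121\right) \left(-139\right) = 129 \left(-139\right) = -17931$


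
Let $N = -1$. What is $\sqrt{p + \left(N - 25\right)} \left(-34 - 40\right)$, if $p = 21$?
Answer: $- 74 i \sqrt{5} \approx - 165.47 i$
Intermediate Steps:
$\sqrt{p + \left(N - 25\right)} \left(-34 - 40\right) = \sqrt{21 - 26} \left(-34 - 40\right) = \sqrt{21 - 26} \left(-74\right) = \sqrt{-5} \left(-74\right) = i \sqrt{5} \left(-74\right) = - 74 i \sqrt{5}$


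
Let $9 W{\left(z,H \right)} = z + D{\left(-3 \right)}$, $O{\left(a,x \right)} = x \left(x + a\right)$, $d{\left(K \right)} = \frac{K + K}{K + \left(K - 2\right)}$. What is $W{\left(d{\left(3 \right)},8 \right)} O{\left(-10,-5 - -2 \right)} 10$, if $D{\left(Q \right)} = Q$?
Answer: $-65$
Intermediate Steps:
$d{\left(K \right)} = \frac{2 K}{-2 + 2 K}$ ($d{\left(K \right)} = \frac{2 K}{K + \left(K - 2\right)} = \frac{2 K}{K + \left(-2 + K\right)} = \frac{2 K}{-2 + 2 K}$)
$O{\left(a,x \right)} = x \left(a + x\right)$
$W{\left(z,H \right)} = - \frac{1}{3} + \frac{z}{9}$ ($W{\left(z,H \right)} = \frac{z - 3}{9} = \frac{-3 + z}{9} = - \frac{1}{3} + \frac{z}{9}$)
$W{\left(d{\left(3 \right)},8 \right)} O{\left(-10,-5 - -2 \right)} 10 = \left(- \frac{1}{3} + \frac{3 \frac{1}{-1 + 3}}{9}\right) \left(-5 - -2\right) \left(-10 - 3\right) 10 = \left(- \frac{1}{3} + \frac{3 \cdot \frac{1}{2}}{9}\right) \left(-5 + 2\right) \left(-10 + \left(-5 + 2\right)\right) 10 = \left(- \frac{1}{3} + \frac{3 \cdot \frac{1}{2}}{9}\right) \left(- 3 \left(-10 - 3\right)\right) 10 = \left(- \frac{1}{3} + \frac{1}{9} \cdot \frac{3}{2}\right) \left(\left(-3\right) \left(-13\right)\right) 10 = \left(- \frac{1}{3} + \frac{1}{6}\right) 39 \cdot 10 = \left(- \frac{1}{6}\right) 39 \cdot 10 = \left(- \frac{13}{2}\right) 10 = -65$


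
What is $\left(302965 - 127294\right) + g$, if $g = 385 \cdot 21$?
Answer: $183756$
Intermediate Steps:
$g = 8085$
$\left(302965 - 127294\right) + g = \left(302965 - 127294\right) + 8085 = 175671 + 8085 = 183756$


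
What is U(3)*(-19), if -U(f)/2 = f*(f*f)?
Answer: 1026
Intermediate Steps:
U(f) = -2*f³ (U(f) = -2*f*f*f = -2*f*f² = -2*f³)
U(3)*(-19) = -2*3³*(-19) = -2*27*(-19) = -54*(-19) = 1026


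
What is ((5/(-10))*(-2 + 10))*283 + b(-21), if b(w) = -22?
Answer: -1154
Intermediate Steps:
((5/(-10))*(-2 + 10))*283 + b(-21) = ((5/(-10))*(-2 + 10))*283 - 22 = ((5*(-1/10))*8)*283 - 22 = -1/2*8*283 - 22 = -4*283 - 22 = -1132 - 22 = -1154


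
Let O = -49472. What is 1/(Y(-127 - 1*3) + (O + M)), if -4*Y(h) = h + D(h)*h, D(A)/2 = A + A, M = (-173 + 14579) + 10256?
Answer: -2/83355 ≈ -2.3994e-5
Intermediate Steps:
M = 24662 (M = 14406 + 10256 = 24662)
D(A) = 4*A (D(A) = 2*(A + A) = 2*(2*A) = 4*A)
Y(h) = -h² - h/4 (Y(h) = -(h + (4*h)*h)/4 = -(h + 4*h²)/4 = -h² - h/4)
1/(Y(-127 - 1*3) + (O + M)) = 1/(-(-127 - 1*3)*(¼ + (-127 - 1*3)) + (-49472 + 24662)) = 1/(-(-127 - 3)*(¼ + (-127 - 3)) - 24810) = 1/(-1*(-130)*(¼ - 130) - 24810) = 1/(-1*(-130)*(-519/4) - 24810) = 1/(-33735/2 - 24810) = 1/(-83355/2) = -2/83355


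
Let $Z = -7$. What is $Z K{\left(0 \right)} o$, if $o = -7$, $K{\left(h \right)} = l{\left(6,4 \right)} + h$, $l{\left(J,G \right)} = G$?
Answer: $196$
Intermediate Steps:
$K{\left(h \right)} = 4 + h$
$Z K{\left(0 \right)} o = - 7 \left(4 + 0\right) \left(-7\right) = \left(-7\right) 4 \left(-7\right) = \left(-28\right) \left(-7\right) = 196$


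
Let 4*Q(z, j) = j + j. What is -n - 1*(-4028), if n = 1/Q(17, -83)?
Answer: 334326/83 ≈ 4028.0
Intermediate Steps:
Q(z, j) = j/2 (Q(z, j) = (j + j)/4 = (2*j)/4 = j/2)
n = -2/83 (n = 1/((½)*(-83)) = 1/(-83/2) = -2/83 ≈ -0.024096)
-n - 1*(-4028) = -1*(-2/83) - 1*(-4028) = 2/83 + 4028 = 334326/83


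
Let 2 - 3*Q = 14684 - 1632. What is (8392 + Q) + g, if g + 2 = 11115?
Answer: 15155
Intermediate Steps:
g = 11113 (g = -2 + 11115 = 11113)
Q = -4350 (Q = 2/3 - (14684 - 1632)/3 = 2/3 - 1/3*13052 = 2/3 - 13052/3 = -4350)
(8392 + Q) + g = (8392 - 4350) + 11113 = 4042 + 11113 = 15155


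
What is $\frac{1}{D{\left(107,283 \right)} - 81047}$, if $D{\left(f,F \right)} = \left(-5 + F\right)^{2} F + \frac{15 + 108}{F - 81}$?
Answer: $\frac{202}{4401645773} \approx 4.5892 \cdot 10^{-8}$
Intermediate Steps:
$D{\left(f,F \right)} = \frac{123}{-81 + F} + F \left(-5 + F\right)^{2}$ ($D{\left(f,F \right)} = F \left(-5 + F\right)^{2} + \frac{123}{-81 + F} = \frac{123}{-81 + F} + F \left(-5 + F\right)^{2}$)
$\frac{1}{D{\left(107,283 \right)} - 81047} = \frac{1}{\frac{123 + 283^{2} \left(-5 + 283\right)^{2} - 22923 \left(-5 + 283\right)^{2}}{-81 + 283} - 81047} = \frac{1}{\frac{123 + 80089 \cdot 278^{2} - 22923 \cdot 278^{2}}{202} - 81047} = \frac{1}{\frac{123 + 80089 \cdot 77284 - 22923 \cdot 77284}{202} - 81047} = \frac{1}{\frac{123 + 6189598276 - 1771581132}{202} - 81047} = \frac{1}{\frac{1}{202} \cdot 4418017267 - 81047} = \frac{1}{\frac{4418017267}{202} - 81047} = \frac{1}{\frac{4401645773}{202}} = \frac{202}{4401645773}$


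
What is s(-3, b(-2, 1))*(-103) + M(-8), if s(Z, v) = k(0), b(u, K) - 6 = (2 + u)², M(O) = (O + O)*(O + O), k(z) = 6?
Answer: -362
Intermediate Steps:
M(O) = 4*O² (M(O) = (2*O)*(2*O) = 4*O²)
b(u, K) = 6 + (2 + u)²
s(Z, v) = 6
s(-3, b(-2, 1))*(-103) + M(-8) = 6*(-103) + 4*(-8)² = -618 + 4*64 = -618 + 256 = -362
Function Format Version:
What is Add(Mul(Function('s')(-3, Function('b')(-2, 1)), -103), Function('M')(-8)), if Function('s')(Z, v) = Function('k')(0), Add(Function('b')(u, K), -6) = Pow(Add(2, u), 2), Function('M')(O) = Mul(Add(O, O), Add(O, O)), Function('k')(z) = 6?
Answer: -362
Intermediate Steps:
Function('M')(O) = Mul(4, Pow(O, 2)) (Function('M')(O) = Mul(Mul(2, O), Mul(2, O)) = Mul(4, Pow(O, 2)))
Function('b')(u, K) = Add(6, Pow(Add(2, u), 2))
Function('s')(Z, v) = 6
Add(Mul(Function('s')(-3, Function('b')(-2, 1)), -103), Function('M')(-8)) = Add(Mul(6, -103), Mul(4, Pow(-8, 2))) = Add(-618, Mul(4, 64)) = Add(-618, 256) = -362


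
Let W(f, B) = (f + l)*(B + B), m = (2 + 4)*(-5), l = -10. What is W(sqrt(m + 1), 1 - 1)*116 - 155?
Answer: -155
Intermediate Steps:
m = -30 (m = 6*(-5) = -30)
W(f, B) = 2*B*(-10 + f) (W(f, B) = (f - 10)*(B + B) = (-10 + f)*(2*B) = 2*B*(-10 + f))
W(sqrt(m + 1), 1 - 1)*116 - 155 = (2*(1 - 1)*(-10 + sqrt(-30 + 1)))*116 - 155 = (2*0*(-10 + sqrt(-29)))*116 - 155 = (2*0*(-10 + I*sqrt(29)))*116 - 155 = 0*116 - 155 = 0 - 155 = -155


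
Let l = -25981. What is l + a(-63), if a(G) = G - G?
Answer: -25981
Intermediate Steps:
a(G) = 0
l + a(-63) = -25981 + 0 = -25981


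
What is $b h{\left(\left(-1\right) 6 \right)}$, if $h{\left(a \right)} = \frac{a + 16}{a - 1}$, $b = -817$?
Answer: $\frac{8170}{7} \approx 1167.1$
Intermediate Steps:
$h{\left(a \right)} = \frac{16 + a}{-1 + a}$
$b h{\left(\left(-1\right) 6 \right)} = - 817 \frac{16 - 6}{-1 - 6} = - 817 \frac{1}{-7} \cdot 10 = - 817 \left(\left(- \frac{1}{7}\right) 10\right) = \left(-817\right) \left(- \frac{10}{7}\right) = \frac{8170}{7}$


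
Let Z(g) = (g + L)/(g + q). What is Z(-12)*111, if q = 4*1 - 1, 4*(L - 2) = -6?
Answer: 851/6 ≈ 141.83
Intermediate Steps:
L = ½ (L = 2 + (¼)*(-6) = 2 - 3/2 = ½ ≈ 0.50000)
q = 3 (q = 4 - 1 = 3)
Z(g) = (½ + g)/(3 + g) (Z(g) = (g + ½)/(g + 3) = (½ + g)/(3 + g))
Z(-12)*111 = ((½ - 12)/(3 - 12))*111 = (-23/2/(-9))*111 = -⅑*(-23/2)*111 = (23/18)*111 = 851/6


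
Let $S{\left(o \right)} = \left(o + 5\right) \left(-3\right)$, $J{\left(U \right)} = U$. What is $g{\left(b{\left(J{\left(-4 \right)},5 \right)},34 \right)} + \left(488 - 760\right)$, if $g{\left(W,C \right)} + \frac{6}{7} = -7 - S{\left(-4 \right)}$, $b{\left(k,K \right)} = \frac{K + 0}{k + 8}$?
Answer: $- \frac{1938}{7} \approx -276.86$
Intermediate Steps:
$S{\left(o \right)} = -15 - 3 o$ ($S{\left(o \right)} = \left(5 + o\right) \left(-3\right) = -15 - 3 o$)
$b{\left(k,K \right)} = \frac{K}{8 + k}$
$g{\left(W,C \right)} = - \frac{34}{7}$ ($g{\left(W,C \right)} = - \frac{6}{7} - \left(-8 + 12\right) = - \frac{6}{7} - 4 = - \frac{34}{7}$)
$g{\left(b{\left(J{\left(-4 \right)},5 \right)},34 \right)} + \left(488 - 760\right) = - \frac{34}{7} + \left(488 - 760\right) = - \frac{34}{7} - 272 = - \frac{1938}{7}$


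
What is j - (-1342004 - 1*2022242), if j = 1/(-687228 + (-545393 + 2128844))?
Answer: 3015114642859/896223 ≈ 3.3642e+6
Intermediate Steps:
j = 1/896223 (j = 1/(-687228 + 1583451) = 1/896223 ≈ 1.1158e-6)
j - (-1342004 - 1*2022242) = 1/896223 - (-1342004 - 1*2022242) = 1/896223 - (-1342004 - 2022242) = 1/896223 - 1*(-3364246) = 1/896223 + 3364246 = 3015114642859/896223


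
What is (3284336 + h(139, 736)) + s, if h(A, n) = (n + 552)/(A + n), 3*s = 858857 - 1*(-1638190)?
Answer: 514585809/125 ≈ 4.1167e+6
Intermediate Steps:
s = 832349 (s = (858857 - 1*(-1638190))/3 = (858857 + 1638190)/3 = (1/3)*2497047 = 832349)
h(A, n) = (552 + n)/(A + n)
(3284336 + h(139, 736)) + s = (3284336 + (552 + 736)/(139 + 736)) + 832349 = (3284336 + 1288/875) + 832349 = (3284336 + (1/875)*1288) + 832349 = (3284336 + 184/125) + 832349 = 410542184/125 + 832349 = 514585809/125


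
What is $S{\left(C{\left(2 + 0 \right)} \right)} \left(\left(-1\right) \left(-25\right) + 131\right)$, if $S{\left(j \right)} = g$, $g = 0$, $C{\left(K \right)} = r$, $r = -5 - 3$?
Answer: $0$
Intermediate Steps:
$r = -8$
$C{\left(K \right)} = -8$
$S{\left(j \right)} = 0$
$S{\left(C{\left(2 + 0 \right)} \right)} \left(\left(-1\right) \left(-25\right) + 131\right) = 0 \left(\left(-1\right) \left(-25\right) + 131\right) = 0 \left(25 + 131\right) = 0 \cdot 156 = 0$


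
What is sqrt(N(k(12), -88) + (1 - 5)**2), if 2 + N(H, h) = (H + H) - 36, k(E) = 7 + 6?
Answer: 2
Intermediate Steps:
k(E) = 13
N(H, h) = -38 + 2*H (N(H, h) = -2 + ((H + H) - 36) = -2 + (2*H - 36) = -2 + (-36 + 2*H) = -38 + 2*H)
sqrt(N(k(12), -88) + (1 - 5)**2) = sqrt((-38 + 2*13) + (1 - 5)**2) = sqrt((-38 + 26) + (-4)**2) = sqrt(-12 + 16) = sqrt(4) = 2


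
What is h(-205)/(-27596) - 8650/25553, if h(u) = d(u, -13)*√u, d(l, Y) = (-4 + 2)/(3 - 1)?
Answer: -8650/25553 + I*√205/27596 ≈ -0.33851 + 0.00051884*I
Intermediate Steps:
d(l, Y) = -1 (d(l, Y) = -2/2 = -2*½ = -1)
h(u) = -√u
h(-205)/(-27596) - 8650/25553 = -√(-205)/(-27596) - 8650/25553 = -I*√205*(-1/27596) - 8650*1/25553 = -I*√205*(-1/27596) - 8650/25553 = I*√205/27596 - 8650/25553 = -8650/25553 + I*√205/27596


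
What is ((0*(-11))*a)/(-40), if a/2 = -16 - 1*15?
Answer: 0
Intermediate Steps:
a = -62 (a = 2*(-16 - 1*15) = 2*(-16 - 15) = 2*(-31) = -62)
((0*(-11))*a)/(-40) = ((0*(-11))*(-62))/(-40) = (0*(-62))*(-1/40) = 0*(-1/40) = 0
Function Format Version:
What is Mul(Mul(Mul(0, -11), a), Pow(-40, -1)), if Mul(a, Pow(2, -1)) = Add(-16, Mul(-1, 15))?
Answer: 0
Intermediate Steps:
a = -62 (a = Mul(2, Add(-16, Mul(-1, 15))) = Mul(2, Add(-16, -15)) = Mul(2, -31) = -62)
Mul(Mul(Mul(0, -11), a), Pow(-40, -1)) = Mul(Mul(Mul(0, -11), -62), Pow(-40, -1)) = Mul(Mul(0, -62), Rational(-1, 40)) = Mul(0, Rational(-1, 40)) = 0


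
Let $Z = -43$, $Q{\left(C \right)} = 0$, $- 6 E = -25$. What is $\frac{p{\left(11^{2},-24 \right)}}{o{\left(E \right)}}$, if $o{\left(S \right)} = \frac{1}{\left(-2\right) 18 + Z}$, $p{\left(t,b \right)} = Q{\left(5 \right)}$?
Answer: $0$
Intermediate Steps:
$E = \frac{25}{6}$ ($E = \left(- \frac{1}{6}\right) \left(-25\right) = \frac{25}{6} \approx 4.1667$)
$p{\left(t,b \right)} = 0$
$o{\left(S \right)} = - \frac{1}{79}$ ($o{\left(S \right)} = \frac{1}{\left(-2\right) 18 - 43} = \frac{1}{-36 - 43} = \frac{1}{-79} = - \frac{1}{79}$)
$\frac{p{\left(11^{2},-24 \right)}}{o{\left(E \right)}} = \frac{0}{- \frac{1}{79}} = 0 \left(-79\right) = 0$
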